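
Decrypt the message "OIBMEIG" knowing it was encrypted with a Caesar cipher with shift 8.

Step 1: Reverse the shift by subtracting 8 from each letter position.
  O (position 14) -> position (14-8) mod 26 = 6 -> G
  I (position 8) -> position (8-8) mod 26 = 0 -> A
  B (position 1) -> position (1-8) mod 26 = 19 -> T
  M (position 12) -> position (12-8) mod 26 = 4 -> E
  E (position 4) -> position (4-8) mod 26 = 22 -> W
  I (position 8) -> position (8-8) mod 26 = 0 -> A
  G (position 6) -> position (6-8) mod 26 = 24 -> Y
Decrypted message: GATEWAY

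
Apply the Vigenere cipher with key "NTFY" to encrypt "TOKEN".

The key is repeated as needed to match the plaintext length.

Step 1: Repeat key to match plaintext length:
  Plaintext: TOKEN
  Key:       NTFYN
Step 2: Encrypt each letter:
  T(19) + N(13) = (19+13) mod 26 = 6 = G
  O(14) + T(19) = (14+19) mod 26 = 7 = H
  K(10) + F(5) = (10+5) mod 26 = 15 = P
  E(4) + Y(24) = (4+24) mod 26 = 2 = C
  N(13) + N(13) = (13+13) mod 26 = 0 = A
Ciphertext: GHPCA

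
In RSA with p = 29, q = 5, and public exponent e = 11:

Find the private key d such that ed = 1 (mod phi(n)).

Step 1: n = 29 * 5 = 145.
Step 2: phi(n) = 28 * 4 = 112.
Step 3: Find d such that 11 * d = 1 (mod 112).
Step 4: d = 11^(-1) mod 112 = 51.
Verification: 11 * 51 = 561 = 5 * 112 + 1.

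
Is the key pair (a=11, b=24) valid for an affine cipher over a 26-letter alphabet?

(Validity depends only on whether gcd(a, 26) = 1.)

Step 1: Compute gcd(11, 26).
Step 2: gcd(11, 26) = 1.
Since gcd = 1, 11 is coprime with 26, so it is a valid key.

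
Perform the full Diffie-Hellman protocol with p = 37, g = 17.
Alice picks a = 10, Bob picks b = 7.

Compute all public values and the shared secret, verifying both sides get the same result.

Step 1: A = g^a mod p = 17^10 mod 37 = 28.
Step 2: B = g^b mod p = 17^7 mod 37 = 15.
Step 3: Alice computes s = B^a mod p = 15^10 mod 37 = 21.
Step 4: Bob computes s = A^b mod p = 28^7 mod 37 = 21.
Both sides agree: shared secret = 21.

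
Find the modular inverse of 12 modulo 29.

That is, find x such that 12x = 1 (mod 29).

Step 1: We need x such that 12 * x = 1 (mod 29).
Step 2: Using the extended Euclidean algorithm or trial:
  12 * 17 = 204 = 7 * 29 + 1.
Step 3: Since 204 mod 29 = 1, the inverse is x = 17.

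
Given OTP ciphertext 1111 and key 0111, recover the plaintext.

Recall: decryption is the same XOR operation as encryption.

Step 1: XOR ciphertext with key:
  Ciphertext: 1111
  Key:        0111
  XOR:        1000
Step 2: Plaintext = 1000 = 8 in decimal.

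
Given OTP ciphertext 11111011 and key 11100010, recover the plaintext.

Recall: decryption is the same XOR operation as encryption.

Step 1: XOR ciphertext with key:
  Ciphertext: 11111011
  Key:        11100010
  XOR:        00011001
Step 2: Plaintext = 00011001 = 25 in decimal.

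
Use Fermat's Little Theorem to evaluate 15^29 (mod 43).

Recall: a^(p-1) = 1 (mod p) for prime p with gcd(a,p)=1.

Step 1: Since 43 is prime, by Fermat's Little Theorem: 15^42 = 1 (mod 43).
Step 2: Reduce exponent: 29 mod 42 = 29.
Step 3: So 15^29 = 15^29 (mod 43).
Step 4: 15^29 mod 43 = 24.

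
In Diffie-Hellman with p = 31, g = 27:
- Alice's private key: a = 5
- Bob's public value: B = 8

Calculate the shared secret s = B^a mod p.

Step 1: s = B^a mod p = 8^5 mod 31.
  8^1 mod 31 = 8
  8^2 mod 31 = (8 * 8) mod 31 = 2
  8^3 mod 31 = (2 * 8) mod 31 = 16
  8^4 mod 31 = (16 * 8) mod 31 = 4
  8^5 mod 31 = (4 * 8) mod 31 = 1
Result: shared secret = 1.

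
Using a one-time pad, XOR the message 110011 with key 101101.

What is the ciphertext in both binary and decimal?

Step 1: Write out the XOR operation bit by bit:
  Message: 110011
  Key:     101101
  XOR:     011110
Step 2: Convert to decimal: 011110 = 30.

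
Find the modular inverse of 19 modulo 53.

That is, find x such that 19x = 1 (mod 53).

Step 1: We need x such that 19 * x = 1 (mod 53).
Step 2: Using the extended Euclidean algorithm or trial:
  19 * 14 = 266 = 5 * 53 + 1.
Step 3: Since 266 mod 53 = 1, the inverse is x = 14.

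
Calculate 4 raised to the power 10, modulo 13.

Step 1: Compute 4^10 mod 13 step by step, reducing modulo 13 at each step.
  4^1 mod 13 = 4
  4^2 mod 13 = (4 * 4) mod 13 = 3
  4^3 mod 13 = (3 * 4) mod 13 = 12
  4^4 mod 13 = (12 * 4) mod 13 = 9
  4^5 mod 13 = (9 * 4) mod 13 = 10
  4^6 mod 13 = (10 * 4) mod 13 = 1
  4^7 mod 13 = (1 * 4) mod 13 = 4
  4^8 mod 13 = (4 * 4) mod 13 = 3
  4^9 mod 13 = (3 * 4) mod 13 = 12
  4^10 mod 13 = (12 * 4) mod 13 = 9
Step 2: Result = 9.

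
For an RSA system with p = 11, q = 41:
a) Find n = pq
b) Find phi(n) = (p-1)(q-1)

Step 1: n = p * q = 11 * 41 = 451.
Step 2: phi(n) = (p-1)(q-1) = 10 * 40 = 400.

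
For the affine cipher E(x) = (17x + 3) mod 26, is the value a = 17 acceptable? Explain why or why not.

Step 1: Compute gcd(17, 26).
Step 2: gcd(17, 26) = 1.
Since gcd = 1, 17 is coprime with 26, so it is a valid key.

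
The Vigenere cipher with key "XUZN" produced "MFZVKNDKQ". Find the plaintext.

Step 1: Extend key: XUZNXUZNX
Step 2: Decrypt each letter (c - k) mod 26:
  M(12) - X(23) = (12-23) mod 26 = 15 = P
  F(5) - U(20) = (5-20) mod 26 = 11 = L
  Z(25) - Z(25) = (25-25) mod 26 = 0 = A
  V(21) - N(13) = (21-13) mod 26 = 8 = I
  K(10) - X(23) = (10-23) mod 26 = 13 = N
  N(13) - U(20) = (13-20) mod 26 = 19 = T
  D(3) - Z(25) = (3-25) mod 26 = 4 = E
  K(10) - N(13) = (10-13) mod 26 = 23 = X
  Q(16) - X(23) = (16-23) mod 26 = 19 = T
Plaintext: PLAINTEXT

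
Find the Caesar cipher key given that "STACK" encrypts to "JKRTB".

Step 1: Compare first letters: S (position 18) -> J (position 9).
Step 2: Shift = (9 - 18) mod 26 = 17.
The shift value is 17.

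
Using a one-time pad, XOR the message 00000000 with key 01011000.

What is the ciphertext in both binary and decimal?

Step 1: Write out the XOR operation bit by bit:
  Message: 00000000
  Key:     01011000
  XOR:     01011000
Step 2: Convert to decimal: 01011000 = 88.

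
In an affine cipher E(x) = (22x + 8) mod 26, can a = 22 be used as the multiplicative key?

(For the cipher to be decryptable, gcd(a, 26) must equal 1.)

Step 1: Compute gcd(22, 26).
Step 2: gcd(22, 26) = 2.
Since gcd = 2 != 1, 22 shares a common factor with 26, so it cannot be used.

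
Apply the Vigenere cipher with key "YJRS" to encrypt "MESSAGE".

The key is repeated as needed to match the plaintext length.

Step 1: Repeat key to match plaintext length:
  Plaintext: MESSAGE
  Key:       YJRSYJR
Step 2: Encrypt each letter:
  M(12) + Y(24) = (12+24) mod 26 = 10 = K
  E(4) + J(9) = (4+9) mod 26 = 13 = N
  S(18) + R(17) = (18+17) mod 26 = 9 = J
  S(18) + S(18) = (18+18) mod 26 = 10 = K
  A(0) + Y(24) = (0+24) mod 26 = 24 = Y
  G(6) + J(9) = (6+9) mod 26 = 15 = P
  E(4) + R(17) = (4+17) mod 26 = 21 = V
Ciphertext: KNJKYPV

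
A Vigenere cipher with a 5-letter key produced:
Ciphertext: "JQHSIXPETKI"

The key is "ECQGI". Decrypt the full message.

Step 1: Key 'ECQGI' has length 5. Extended key: ECQGIECQGIE
Step 2: Decrypt each position:
  J(9) - E(4) = 5 = F
  Q(16) - C(2) = 14 = O
  H(7) - Q(16) = 17 = R
  S(18) - G(6) = 12 = M
  I(8) - I(8) = 0 = A
  X(23) - E(4) = 19 = T
  P(15) - C(2) = 13 = N
  E(4) - Q(16) = 14 = O
  T(19) - G(6) = 13 = N
  K(10) - I(8) = 2 = C
  I(8) - E(4) = 4 = E
Plaintext: FORMATNONCE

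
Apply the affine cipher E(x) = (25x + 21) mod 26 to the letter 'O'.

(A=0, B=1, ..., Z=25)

Step 1: Convert 'O' to number: x = 14.
Step 2: E(14) = (25 * 14 + 21) mod 26 = 371 mod 26 = 7.
Step 3: Convert 7 back to letter: H.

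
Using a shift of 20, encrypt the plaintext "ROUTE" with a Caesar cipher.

Step 1: For each letter, shift forward by 20 positions (mod 26).
  R (position 17) -> position (17+20) mod 26 = 11 -> L
  O (position 14) -> position (14+20) mod 26 = 8 -> I
  U (position 20) -> position (20+20) mod 26 = 14 -> O
  T (position 19) -> position (19+20) mod 26 = 13 -> N
  E (position 4) -> position (4+20) mod 26 = 24 -> Y
Result: LIONY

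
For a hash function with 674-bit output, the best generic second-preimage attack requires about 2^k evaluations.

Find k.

Step 1: The hash has a 674-bit output.
Step 2: Second-preimage resistance means: given a specific input x, it should be infeasible to find a different y with h(y) = h(x).
With a 674-bit output, a generic search for a second preimage costs about 2^674 evaluations (each trial matches the fixed target with probability 2^-674).
Step 3: Security level = 674 bits.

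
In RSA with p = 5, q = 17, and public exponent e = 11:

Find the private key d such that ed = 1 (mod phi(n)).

Step 1: n = 5 * 17 = 85.
Step 2: phi(n) = 4 * 16 = 64.
Step 3: Find d such that 11 * d = 1 (mod 64).
Step 4: d = 11^(-1) mod 64 = 35.
Verification: 11 * 35 = 385 = 6 * 64 + 1.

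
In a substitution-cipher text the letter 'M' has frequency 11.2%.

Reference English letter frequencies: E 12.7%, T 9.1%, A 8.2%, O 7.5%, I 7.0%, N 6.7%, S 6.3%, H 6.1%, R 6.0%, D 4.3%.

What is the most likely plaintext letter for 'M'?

Step 1: The observed frequency is 11.2%.
Step 2: Compare with English frequencies:
  E: 12.7% (difference: 1.5%) <-- closest
  T: 9.1% (difference: 2.1%)
  A: 8.2% (difference: 3.0%)
  O: 7.5% (difference: 3.7%)
  I: 7.0% (difference: 4.2%)
  N: 6.7% (difference: 4.5%)
  S: 6.3% (difference: 4.9%)
  H: 6.1% (difference: 5.1%)
  R: 6.0% (difference: 5.2%)
  D: 4.3% (difference: 6.9%)
Step 3: 'M' most likely represents 'E' (frequency 12.7%).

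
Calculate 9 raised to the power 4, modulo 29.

Step 1: Compute 9^4 mod 29 step by step, reducing modulo 29 at each step.
  9^1 mod 29 = 9
  9^2 mod 29 = (9 * 9) mod 29 = 23
  9^3 mod 29 = (23 * 9) mod 29 = 4
  9^4 mod 29 = (4 * 9) mod 29 = 7
Step 2: Result = 7.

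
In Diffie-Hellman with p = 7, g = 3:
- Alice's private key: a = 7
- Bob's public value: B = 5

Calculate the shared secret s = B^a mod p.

Step 1: s = B^a mod p = 5^7 mod 7.
  5^1 mod 7 = 5
  5^2 mod 7 = (5 * 5) mod 7 = 4
  5^3 mod 7 = (4 * 5) mod 7 = 6
  5^4 mod 7 = (6 * 5) mod 7 = 2
  5^5 mod 7 = (2 * 5) mod 7 = 3
  5^6 mod 7 = (3 * 5) mod 7 = 1
  5^7 mod 7 = (1 * 5) mod 7 = 5
Result: shared secret = 5.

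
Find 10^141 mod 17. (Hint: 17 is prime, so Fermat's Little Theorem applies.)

Step 1: Since 17 is prime, by Fermat's Little Theorem: 10^16 = 1 (mod 17).
Step 2: Reduce exponent: 141 mod 16 = 13.
Step 3: So 10^141 = 10^13 (mod 17).
Step 4: 10^13 mod 17 = 11.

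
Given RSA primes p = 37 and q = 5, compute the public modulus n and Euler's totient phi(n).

Step 1: n = p * q = 37 * 5 = 185.
Step 2: phi(n) = (p-1)(q-1) = 36 * 4 = 144.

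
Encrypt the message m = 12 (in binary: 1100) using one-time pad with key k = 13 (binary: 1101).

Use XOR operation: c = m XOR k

Step 1: Write out the XOR operation bit by bit:
  Message: 1100
  Key:     1101
  XOR:     0001
Step 2: Convert to decimal: 0001 = 1.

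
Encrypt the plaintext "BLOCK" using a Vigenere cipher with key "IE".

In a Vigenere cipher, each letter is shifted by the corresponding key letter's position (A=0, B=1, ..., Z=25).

Step 1: Repeat key to match plaintext length:
  Plaintext: BLOCK
  Key:       IEIEI
Step 2: Encrypt each letter:
  B(1) + I(8) = (1+8) mod 26 = 9 = J
  L(11) + E(4) = (11+4) mod 26 = 15 = P
  O(14) + I(8) = (14+8) mod 26 = 22 = W
  C(2) + E(4) = (2+4) mod 26 = 6 = G
  K(10) + I(8) = (10+8) mod 26 = 18 = S
Ciphertext: JPWGS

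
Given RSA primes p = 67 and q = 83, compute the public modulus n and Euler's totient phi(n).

Step 1: n = p * q = 67 * 83 = 5561.
Step 2: phi(n) = (p-1)(q-1) = 66 * 82 = 5412.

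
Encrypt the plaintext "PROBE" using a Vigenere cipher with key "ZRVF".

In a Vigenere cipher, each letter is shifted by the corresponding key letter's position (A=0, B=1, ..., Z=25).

Step 1: Repeat key to match plaintext length:
  Plaintext: PROBE
  Key:       ZRVFZ
Step 2: Encrypt each letter:
  P(15) + Z(25) = (15+25) mod 26 = 14 = O
  R(17) + R(17) = (17+17) mod 26 = 8 = I
  O(14) + V(21) = (14+21) mod 26 = 9 = J
  B(1) + F(5) = (1+5) mod 26 = 6 = G
  E(4) + Z(25) = (4+25) mod 26 = 3 = D
Ciphertext: OIJGD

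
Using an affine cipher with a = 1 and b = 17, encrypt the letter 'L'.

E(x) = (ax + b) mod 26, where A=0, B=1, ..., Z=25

Step 1: Convert 'L' to number: x = 11.
Step 2: E(11) = (1 * 11 + 17) mod 26 = 28 mod 26 = 2.
Step 3: Convert 2 back to letter: C.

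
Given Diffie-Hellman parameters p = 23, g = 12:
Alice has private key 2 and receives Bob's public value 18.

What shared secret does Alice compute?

Step 1: s = B^a mod p = 18^2 mod 23.
  18^1 mod 23 = 18
  18^2 mod 23 = (18 * 18) mod 23 = 2
Result: shared secret = 2.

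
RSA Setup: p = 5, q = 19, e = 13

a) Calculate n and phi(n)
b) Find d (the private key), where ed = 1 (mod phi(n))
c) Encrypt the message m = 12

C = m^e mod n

Step 1: n = 5 * 19 = 95.
Step 2: phi(n) = (5-1)(19-1) = 4 * 18 = 72.
Step 3: Find d = 13^(-1) mod 72 = 61.
  Verify: 13 * 61 = 793 = 1 (mod 72).
Step 4: C = 12^13 mod 95 = 12.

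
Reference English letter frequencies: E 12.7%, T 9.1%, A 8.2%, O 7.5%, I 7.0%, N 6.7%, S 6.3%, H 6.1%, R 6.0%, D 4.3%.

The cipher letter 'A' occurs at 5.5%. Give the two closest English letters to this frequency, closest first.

Step 1: Observed frequency of 'A' is 5.5%.
Step 2: Compute distances to each reference frequency and sort:
  R (6.0%): difference = 0.5% <-- BEST
  H (6.1%): difference = 0.6% <-- RUNNER-UP
  S (6.3%): difference = 0.8%
  N (6.7%): difference = 1.2%
  D (4.3%): difference = 1.2%
Step 3: Most likely is 'R' (6.0%, diff 0.5%); second most likely is 'H' (6.1%, diff 0.6%).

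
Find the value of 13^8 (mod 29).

Step 1: Compute 13^8 mod 29 step by step, reducing modulo 29 at each step.
  13^1 mod 29 = 13
  13^2 mod 29 = (13 * 13) mod 29 = 24
  13^3 mod 29 = (24 * 13) mod 29 = 22
  13^4 mod 29 = (22 * 13) mod 29 = 25
  13^5 mod 29 = (25 * 13) mod 29 = 6
  13^6 mod 29 = (6 * 13) mod 29 = 20
  13^7 mod 29 = (20 * 13) mod 29 = 28
  13^8 mod 29 = (28 * 13) mod 29 = 16
Step 2: Result = 16.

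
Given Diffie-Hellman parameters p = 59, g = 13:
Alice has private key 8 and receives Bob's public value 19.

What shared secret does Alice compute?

Step 1: s = B^a mod p = 19^8 mod 59.
  19^1 mod 59 = 19
  19^2 mod 59 = (19 * 19) mod 59 = 7
  19^3 mod 59 = (7 * 19) mod 59 = 15
  19^4 mod 59 = (15 * 19) mod 59 = 49
  19^5 mod 59 = (49 * 19) mod 59 = 46
  19^6 mod 59 = (46 * 19) mod 59 = 48
  19^7 mod 59 = (48 * 19) mod 59 = 27
  19^8 mod 59 = (27 * 19) mod 59 = 41
Result: shared secret = 41.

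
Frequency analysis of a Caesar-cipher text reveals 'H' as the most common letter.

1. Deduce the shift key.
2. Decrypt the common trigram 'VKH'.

Step 1: In English, 'E' is the most frequent letter (12.7%).
Step 2: The most frequent ciphertext letter is 'H' (position 7).
Step 3: Shift = (7 - 4) mod 26 = 3.
Step 4: Decrypt 'VKH' by shifting back 3:
  V -> S
  K -> H
  H -> E
Step 5: 'VKH' decrypts to 'SHE'.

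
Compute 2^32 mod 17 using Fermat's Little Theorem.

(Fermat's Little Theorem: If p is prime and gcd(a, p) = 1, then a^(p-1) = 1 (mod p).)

Step 1: Since 17 is prime, by Fermat's Little Theorem: 2^16 = 1 (mod 17).
Step 2: Reduce exponent: 32 mod 16 = 0.
Step 3: So 2^32 = 2^0 (mod 17).
Step 4: 2^0 mod 17 = 1.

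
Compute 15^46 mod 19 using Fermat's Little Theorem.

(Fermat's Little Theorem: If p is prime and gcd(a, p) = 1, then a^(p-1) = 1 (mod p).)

Step 1: Since 19 is prime, by Fermat's Little Theorem: 15^18 = 1 (mod 19).
Step 2: Reduce exponent: 46 mod 18 = 10.
Step 3: So 15^46 = 15^10 (mod 19).
Step 4: 15^10 mod 19 = 4.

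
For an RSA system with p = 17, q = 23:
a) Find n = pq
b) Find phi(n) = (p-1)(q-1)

Step 1: n = p * q = 17 * 23 = 391.
Step 2: phi(n) = (p-1)(q-1) = 16 * 22 = 352.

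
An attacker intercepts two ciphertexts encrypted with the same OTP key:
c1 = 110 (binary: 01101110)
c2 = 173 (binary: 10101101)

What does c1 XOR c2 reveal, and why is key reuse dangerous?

Step 1: c1 XOR c2 = (m1 XOR k) XOR (m2 XOR k).
Step 2: By XOR associativity/commutativity: = m1 XOR m2 XOR k XOR k = m1 XOR m2.
Step 3: 01101110 XOR 10101101 = 11000011 = 195.
Step 4: The key cancels out! An attacker learns m1 XOR m2 = 195, revealing the relationship between plaintexts.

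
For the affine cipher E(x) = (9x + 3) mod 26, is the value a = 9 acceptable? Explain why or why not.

Step 1: Compute gcd(9, 26).
Step 2: gcd(9, 26) = 1.
Since gcd = 1, 9 is coprime with 26, so it is a valid key.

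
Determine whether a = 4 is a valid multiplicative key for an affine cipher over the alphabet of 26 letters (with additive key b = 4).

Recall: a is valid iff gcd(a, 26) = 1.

Step 1: Compute gcd(4, 26).
Step 2: gcd(4, 26) = 2.
Since gcd = 2 != 1, 4 shares a common factor with 26, so it cannot be used.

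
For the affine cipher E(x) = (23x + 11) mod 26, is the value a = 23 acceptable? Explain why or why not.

Step 1: Compute gcd(23, 26).
Step 2: gcd(23, 26) = 1.
Since gcd = 1, 23 is coprime with 26, so it is a valid key.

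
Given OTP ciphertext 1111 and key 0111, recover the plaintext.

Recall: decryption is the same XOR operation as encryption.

Step 1: XOR ciphertext with key:
  Ciphertext: 1111
  Key:        0111
  XOR:        1000
Step 2: Plaintext = 1000 = 8 in decimal.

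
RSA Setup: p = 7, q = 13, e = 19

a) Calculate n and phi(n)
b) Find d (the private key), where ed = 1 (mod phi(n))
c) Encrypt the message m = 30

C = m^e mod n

Step 1: n = 7 * 13 = 91.
Step 2: phi(n) = (7-1)(13-1) = 6 * 12 = 72.
Step 3: Find d = 19^(-1) mod 72 = 19.
  Verify: 19 * 19 = 361 = 1 (mod 72).
Step 4: C = 30^19 mod 91 = 30.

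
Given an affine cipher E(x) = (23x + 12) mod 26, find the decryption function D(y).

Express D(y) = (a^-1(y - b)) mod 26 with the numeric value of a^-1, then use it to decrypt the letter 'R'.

Step 1: Find a^-1, the modular inverse of 23 mod 26.
Step 2: We need 23 * a^-1 = 1 (mod 26).
Step 3: 23 * 17 = 391 = 15 * 26 + 1, so a^-1 = 17.
Step 4: D(y) = 17(y - 12) mod 26.
Step 5: Apply to 'R' (y = 17): D(17) = 17 * (17 - 12) mod 26 = 17 * 5 mod 26 = 7 -> 'H'.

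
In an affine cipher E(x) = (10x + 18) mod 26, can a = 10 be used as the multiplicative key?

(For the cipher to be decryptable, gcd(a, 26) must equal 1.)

Step 1: Compute gcd(10, 26).
Step 2: gcd(10, 26) = 2.
Since gcd = 2 != 1, 10 shares a common factor with 26, so it cannot be used.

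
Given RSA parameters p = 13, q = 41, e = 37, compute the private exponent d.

Step 1: n = 13 * 41 = 533.
Step 2: phi(n) = 12 * 40 = 480.
Step 3: Find d such that 37 * d = 1 (mod 480).
Step 4: d = 37^(-1) mod 480 = 13.
Verification: 37 * 13 = 481 = 1 * 480 + 1.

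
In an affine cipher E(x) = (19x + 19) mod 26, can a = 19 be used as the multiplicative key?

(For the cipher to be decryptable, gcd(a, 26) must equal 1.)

Step 1: Compute gcd(19, 26).
Step 2: gcd(19, 26) = 1.
Since gcd = 1, 19 is coprime with 26, so it is a valid key.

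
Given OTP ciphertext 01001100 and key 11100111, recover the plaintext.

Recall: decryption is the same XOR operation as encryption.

Step 1: XOR ciphertext with key:
  Ciphertext: 01001100
  Key:        11100111
  XOR:        10101011
Step 2: Plaintext = 10101011 = 171 in decimal.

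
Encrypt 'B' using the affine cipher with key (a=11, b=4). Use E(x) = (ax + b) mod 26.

Step 1: Convert 'B' to number: x = 1.
Step 2: E(1) = (11 * 1 + 4) mod 26 = 15 mod 26 = 15.
Step 3: Convert 15 back to letter: P.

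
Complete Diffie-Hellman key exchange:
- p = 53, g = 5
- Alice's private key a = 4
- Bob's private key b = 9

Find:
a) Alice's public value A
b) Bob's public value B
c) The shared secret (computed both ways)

Step 1: A = g^a mod p = 5^4 mod 53 = 42.
Step 2: B = g^b mod p = 5^9 mod 53 = 22.
Step 3: Alice computes s = B^a mod p = 22^4 mod 53 = 49.
Step 4: Bob computes s = A^b mod p = 42^9 mod 53 = 49.
Both sides agree: shared secret = 49.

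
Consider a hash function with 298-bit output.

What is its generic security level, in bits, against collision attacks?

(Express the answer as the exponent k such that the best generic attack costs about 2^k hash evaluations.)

Step 1: The hash has a 298-bit output.
Step 2: Collision resistance means it should be infeasible to find any x != y with h(x) = h(y).
By the birthday bound, a generic collision search succeeds after about sqrt(2^298) = 2^(298/2) = 2^149 evaluations.
Step 3: Security level = 149 bits.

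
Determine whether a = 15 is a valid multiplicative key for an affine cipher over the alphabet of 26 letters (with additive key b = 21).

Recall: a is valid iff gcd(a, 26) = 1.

Step 1: Compute gcd(15, 26).
Step 2: gcd(15, 26) = 1.
Since gcd = 1, 15 is coprime with 26, so it is a valid key.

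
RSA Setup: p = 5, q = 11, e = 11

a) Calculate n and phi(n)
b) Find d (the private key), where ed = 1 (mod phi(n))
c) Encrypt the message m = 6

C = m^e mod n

Step 1: n = 5 * 11 = 55.
Step 2: phi(n) = (5-1)(11-1) = 4 * 10 = 40.
Step 3: Find d = 11^(-1) mod 40 = 11.
  Verify: 11 * 11 = 121 = 1 (mod 40).
Step 4: C = 6^11 mod 55 = 6.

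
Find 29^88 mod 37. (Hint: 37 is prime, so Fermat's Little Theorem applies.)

Step 1: Since 37 is prime, by Fermat's Little Theorem: 29^36 = 1 (mod 37).
Step 2: Reduce exponent: 88 mod 36 = 16.
Step 3: So 29^88 = 29^16 (mod 37).
Step 4: 29^16 mod 37 = 26.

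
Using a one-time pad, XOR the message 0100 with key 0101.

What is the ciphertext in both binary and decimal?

Step 1: Write out the XOR operation bit by bit:
  Message: 0100
  Key:     0101
  XOR:     0001
Step 2: Convert to decimal: 0001 = 1.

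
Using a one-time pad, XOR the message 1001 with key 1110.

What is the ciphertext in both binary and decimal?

Step 1: Write out the XOR operation bit by bit:
  Message: 1001
  Key:     1110
  XOR:     0111
Step 2: Convert to decimal: 0111 = 7.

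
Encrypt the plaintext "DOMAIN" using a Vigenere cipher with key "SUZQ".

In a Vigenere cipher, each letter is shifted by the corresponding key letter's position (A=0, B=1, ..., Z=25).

Step 1: Repeat key to match plaintext length:
  Plaintext: DOMAIN
  Key:       SUZQSU
Step 2: Encrypt each letter:
  D(3) + S(18) = (3+18) mod 26 = 21 = V
  O(14) + U(20) = (14+20) mod 26 = 8 = I
  M(12) + Z(25) = (12+25) mod 26 = 11 = L
  A(0) + Q(16) = (0+16) mod 26 = 16 = Q
  I(8) + S(18) = (8+18) mod 26 = 0 = A
  N(13) + U(20) = (13+20) mod 26 = 7 = H
Ciphertext: VILQAH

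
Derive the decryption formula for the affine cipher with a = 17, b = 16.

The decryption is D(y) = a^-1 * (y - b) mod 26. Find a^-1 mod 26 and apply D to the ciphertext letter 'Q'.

Step 1: Find a^-1, the modular inverse of 17 mod 26.
Step 2: We need 17 * a^-1 = 1 (mod 26).
Step 3: 17 * 23 = 391 = 15 * 26 + 1, so a^-1 = 23.
Step 4: D(y) = 23(y - 16) mod 26.
Step 5: Apply to 'Q' (y = 16): D(16) = 23 * (16 - 16) mod 26 = 23 * 0 mod 26 = 0 -> 'A'.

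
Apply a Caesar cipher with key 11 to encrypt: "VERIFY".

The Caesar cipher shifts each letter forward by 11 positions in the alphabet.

Step 1: For each letter, shift forward by 11 positions (mod 26).
  V (position 21) -> position (21+11) mod 26 = 6 -> G
  E (position 4) -> position (4+11) mod 26 = 15 -> P
  R (position 17) -> position (17+11) mod 26 = 2 -> C
  I (position 8) -> position (8+11) mod 26 = 19 -> T
  F (position 5) -> position (5+11) mod 26 = 16 -> Q
  Y (position 24) -> position (24+11) mod 26 = 9 -> J
Result: GPCTQJ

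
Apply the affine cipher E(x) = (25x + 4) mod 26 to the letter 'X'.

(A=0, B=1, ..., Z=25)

Step 1: Convert 'X' to number: x = 23.
Step 2: E(23) = (25 * 23 + 4) mod 26 = 579 mod 26 = 7.
Step 3: Convert 7 back to letter: H.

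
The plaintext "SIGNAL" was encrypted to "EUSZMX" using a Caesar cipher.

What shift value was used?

Step 1: Compare first letters: S (position 18) -> E (position 4).
Step 2: Shift = (4 - 18) mod 26 = 12.
The shift value is 12.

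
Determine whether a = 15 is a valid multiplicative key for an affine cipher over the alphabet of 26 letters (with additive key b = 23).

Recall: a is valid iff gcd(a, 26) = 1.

Step 1: Compute gcd(15, 26).
Step 2: gcd(15, 26) = 1.
Since gcd = 1, 15 is coprime with 26, so it is a valid key.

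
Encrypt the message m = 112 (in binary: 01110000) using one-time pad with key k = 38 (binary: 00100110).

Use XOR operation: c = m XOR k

Step 1: Write out the XOR operation bit by bit:
  Message: 01110000
  Key:     00100110
  XOR:     01010110
Step 2: Convert to decimal: 01010110 = 86.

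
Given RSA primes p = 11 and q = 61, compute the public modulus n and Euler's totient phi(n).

Step 1: n = p * q = 11 * 61 = 671.
Step 2: phi(n) = (p-1)(q-1) = 10 * 60 = 600.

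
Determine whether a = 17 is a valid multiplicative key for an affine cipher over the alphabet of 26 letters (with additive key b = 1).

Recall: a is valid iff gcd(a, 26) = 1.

Step 1: Compute gcd(17, 26).
Step 2: gcd(17, 26) = 1.
Since gcd = 1, 17 is coprime with 26, so it is a valid key.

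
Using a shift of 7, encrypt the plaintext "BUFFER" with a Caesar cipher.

Step 1: For each letter, shift forward by 7 positions (mod 26).
  B (position 1) -> position (1+7) mod 26 = 8 -> I
  U (position 20) -> position (20+7) mod 26 = 1 -> B
  F (position 5) -> position (5+7) mod 26 = 12 -> M
  F (position 5) -> position (5+7) mod 26 = 12 -> M
  E (position 4) -> position (4+7) mod 26 = 11 -> L
  R (position 17) -> position (17+7) mod 26 = 24 -> Y
Result: IBMMLY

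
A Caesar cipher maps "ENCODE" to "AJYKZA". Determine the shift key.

Step 1: Compare first letters: E (position 4) -> A (position 0).
Step 2: Shift = (0 - 4) mod 26 = 22.
The shift value is 22.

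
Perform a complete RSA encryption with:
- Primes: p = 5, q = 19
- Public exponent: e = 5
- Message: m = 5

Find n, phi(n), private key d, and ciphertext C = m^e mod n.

Step 1: n = 5 * 19 = 95.
Step 2: phi(n) = (5-1)(19-1) = 4 * 18 = 72.
Step 3: Find d = 5^(-1) mod 72 = 29.
  Verify: 5 * 29 = 145 = 1 (mod 72).
Step 4: C = 5^5 mod 95 = 85.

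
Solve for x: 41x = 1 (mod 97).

Step 1: We need x such that 41 * x = 1 (mod 97).
Step 2: Using the extended Euclidean algorithm or trial:
  41 * 71 = 2911 = 30 * 97 + 1.
Step 3: Since 2911 mod 97 = 1, the inverse is x = 71.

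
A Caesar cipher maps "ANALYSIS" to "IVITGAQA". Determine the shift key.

Step 1: Compare first letters: A (position 0) -> I (position 8).
Step 2: Shift = (8 - 0) mod 26 = 8.
The shift value is 8.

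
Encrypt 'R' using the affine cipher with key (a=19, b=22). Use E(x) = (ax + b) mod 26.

Step 1: Convert 'R' to number: x = 17.
Step 2: E(17) = (19 * 17 + 22) mod 26 = 345 mod 26 = 7.
Step 3: Convert 7 back to letter: H.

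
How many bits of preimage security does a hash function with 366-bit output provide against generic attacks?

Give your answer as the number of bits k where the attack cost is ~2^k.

Step 1: The hash has a 366-bit output.
Step 2: Preimage resistance means: given a digest h(x), it should be infeasible to find any input that hashes to it.
With a 366-bit output there are 2^366 possible digests, so a generic brute-force preimage search costs about 2^366 evaluations.
Step 3: Security level = 366 bits.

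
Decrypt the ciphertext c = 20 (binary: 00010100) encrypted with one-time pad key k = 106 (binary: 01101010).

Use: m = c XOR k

Step 1: XOR ciphertext with key:
  Ciphertext: 00010100
  Key:        01101010
  XOR:        01111110
Step 2: Plaintext = 01111110 = 126 in decimal.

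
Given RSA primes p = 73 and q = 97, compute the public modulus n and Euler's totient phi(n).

Step 1: n = p * q = 73 * 97 = 7081.
Step 2: phi(n) = (p-1)(q-1) = 72 * 96 = 6912.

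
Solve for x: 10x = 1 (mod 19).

Step 1: We need x such that 10 * x = 1 (mod 19).
Step 2: Using the extended Euclidean algorithm or trial:
  10 * 2 = 20 = 1 * 19 + 1.
Step 3: Since 20 mod 19 = 1, the inverse is x = 2.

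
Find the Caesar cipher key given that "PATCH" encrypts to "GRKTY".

Step 1: Compare first letters: P (position 15) -> G (position 6).
Step 2: Shift = (6 - 15) mod 26 = 17.
The shift value is 17.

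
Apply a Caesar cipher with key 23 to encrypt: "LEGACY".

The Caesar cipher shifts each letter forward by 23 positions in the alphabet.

Step 1: For each letter, shift forward by 23 positions (mod 26).
  L (position 11) -> position (11+23) mod 26 = 8 -> I
  E (position 4) -> position (4+23) mod 26 = 1 -> B
  G (position 6) -> position (6+23) mod 26 = 3 -> D
  A (position 0) -> position (0+23) mod 26 = 23 -> X
  C (position 2) -> position (2+23) mod 26 = 25 -> Z
  Y (position 24) -> position (24+23) mod 26 = 21 -> V
Result: IBDXZV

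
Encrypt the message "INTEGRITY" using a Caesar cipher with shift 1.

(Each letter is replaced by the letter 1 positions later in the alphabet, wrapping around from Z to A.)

Step 1: For each letter, shift forward by 1 positions (mod 26).
  I (position 8) -> position (8+1) mod 26 = 9 -> J
  N (position 13) -> position (13+1) mod 26 = 14 -> O
  T (position 19) -> position (19+1) mod 26 = 20 -> U
  E (position 4) -> position (4+1) mod 26 = 5 -> F
  G (position 6) -> position (6+1) mod 26 = 7 -> H
  R (position 17) -> position (17+1) mod 26 = 18 -> S
  I (position 8) -> position (8+1) mod 26 = 9 -> J
  T (position 19) -> position (19+1) mod 26 = 20 -> U
  Y (position 24) -> position (24+1) mod 26 = 25 -> Z
Result: JOUFHSJUZ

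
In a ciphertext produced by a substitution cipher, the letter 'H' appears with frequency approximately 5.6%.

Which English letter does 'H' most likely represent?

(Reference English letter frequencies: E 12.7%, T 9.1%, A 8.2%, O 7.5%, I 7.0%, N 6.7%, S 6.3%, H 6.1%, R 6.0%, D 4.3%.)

Step 1: The observed frequency is 5.6%.
Step 2: Compare with English frequencies:
  E: 12.7% (difference: 7.1%)
  T: 9.1% (difference: 3.5%)
  A: 8.2% (difference: 2.6%)
  O: 7.5% (difference: 1.9%)
  I: 7.0% (difference: 1.4%)
  N: 6.7% (difference: 1.1%)
  S: 6.3% (difference: 0.7%)
  H: 6.1% (difference: 0.5%)
  R: 6.0% (difference: 0.4%) <-- closest
  D: 4.3% (difference: 1.3%)
Step 3: 'H' most likely represents 'R' (frequency 6.0%).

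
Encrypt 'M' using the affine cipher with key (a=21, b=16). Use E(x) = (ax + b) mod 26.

Step 1: Convert 'M' to number: x = 12.
Step 2: E(12) = (21 * 12 + 16) mod 26 = 268 mod 26 = 8.
Step 3: Convert 8 back to letter: I.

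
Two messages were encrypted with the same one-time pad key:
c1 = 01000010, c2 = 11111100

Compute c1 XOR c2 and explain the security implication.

Step 1: c1 XOR c2 = (m1 XOR k) XOR (m2 XOR k).
Step 2: By XOR associativity/commutativity: = m1 XOR m2 XOR k XOR k = m1 XOR m2.
Step 3: 01000010 XOR 11111100 = 10111110 = 190.
Step 4: The key cancels out! An attacker learns m1 XOR m2 = 190, revealing the relationship between plaintexts.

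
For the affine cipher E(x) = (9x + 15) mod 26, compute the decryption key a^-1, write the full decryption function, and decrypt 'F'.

Step 1: Find a^-1, the modular inverse of 9 mod 26.
Step 2: We need 9 * a^-1 = 1 (mod 26).
Step 3: 9 * 3 = 27 = 1 * 26 + 1, so a^-1 = 3.
Step 4: D(y) = 3(y - 15) mod 26.
Step 5: Apply to 'F' (y = 5): D(5) = 3 * (5 - 15) mod 26 = 3 * -10 mod 26 = 22 -> 'W'.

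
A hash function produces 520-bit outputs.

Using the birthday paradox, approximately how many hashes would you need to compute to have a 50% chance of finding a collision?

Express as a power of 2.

Step 1: The birthday paradox gives collision probability ~50% after sqrt(2^n) = 2^(n/2) hashes.
Step 2: For 520-bit output: 2^(520/2) = 2^260.
Step 3: Approximately 2^260 hash computations needed.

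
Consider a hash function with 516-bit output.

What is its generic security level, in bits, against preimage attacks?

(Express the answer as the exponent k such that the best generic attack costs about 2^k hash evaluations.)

Step 1: The hash has a 516-bit output.
Step 2: Preimage resistance means: given a digest h(x), it should be infeasible to find any input that hashes to it.
With a 516-bit output there are 2^516 possible digests, so a generic brute-force preimage search costs about 2^516 evaluations.
Step 3: Security level = 516 bits.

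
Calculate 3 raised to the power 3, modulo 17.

Step 1: Compute 3^3 mod 17 step by step, reducing modulo 17 at each step.
  3^1 mod 17 = 3
  3^2 mod 17 = (3 * 3) mod 17 = 9
  3^3 mod 17 = (9 * 3) mod 17 = 10
Step 2: Result = 10.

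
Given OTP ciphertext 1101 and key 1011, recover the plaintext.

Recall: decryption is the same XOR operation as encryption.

Step 1: XOR ciphertext with key:
  Ciphertext: 1101
  Key:        1011
  XOR:        0110
Step 2: Plaintext = 0110 = 6 in decimal.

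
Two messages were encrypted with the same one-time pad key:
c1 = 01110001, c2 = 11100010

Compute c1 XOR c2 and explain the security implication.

Step 1: c1 XOR c2 = (m1 XOR k) XOR (m2 XOR k).
Step 2: By XOR associativity/commutativity: = m1 XOR m2 XOR k XOR k = m1 XOR m2.
Step 3: 01110001 XOR 11100010 = 10010011 = 147.
Step 4: The key cancels out! An attacker learns m1 XOR m2 = 147, revealing the relationship between plaintexts.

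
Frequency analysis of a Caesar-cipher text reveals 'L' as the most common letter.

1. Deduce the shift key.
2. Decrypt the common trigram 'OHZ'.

Step 1: In English, 'E' is the most frequent letter (12.7%).
Step 2: The most frequent ciphertext letter is 'L' (position 11).
Step 3: Shift = (11 - 4) mod 26 = 7.
Step 4: Decrypt 'OHZ' by shifting back 7:
  O -> H
  H -> A
  Z -> S
Step 5: 'OHZ' decrypts to 'HAS'.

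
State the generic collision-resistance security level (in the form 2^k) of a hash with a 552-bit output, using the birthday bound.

Step 1: The birthday paradox gives collision probability ~50% after sqrt(2^n) = 2^(n/2) hashes.
Step 2: For 552-bit output: 2^(552/2) = 2^276.
Step 3: Approximately 2^276 hash computations needed.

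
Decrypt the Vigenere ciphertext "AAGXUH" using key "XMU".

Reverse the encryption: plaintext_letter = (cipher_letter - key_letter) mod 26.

Step 1: Extend key: XMUXMU
Step 2: Decrypt each letter (c - k) mod 26:
  A(0) - X(23) = (0-23) mod 26 = 3 = D
  A(0) - M(12) = (0-12) mod 26 = 14 = O
  G(6) - U(20) = (6-20) mod 26 = 12 = M
  X(23) - X(23) = (23-23) mod 26 = 0 = A
  U(20) - M(12) = (20-12) mod 26 = 8 = I
  H(7) - U(20) = (7-20) mod 26 = 13 = N
Plaintext: DOMAIN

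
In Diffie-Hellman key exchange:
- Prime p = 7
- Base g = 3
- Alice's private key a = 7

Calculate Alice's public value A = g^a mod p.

Step 1: A = g^a mod p = 3^7 mod 7.
  3^1 mod 7 = 3
  3^2 mod 7 = (3 * 3) mod 7 = 2
  3^3 mod 7 = (2 * 3) mod 7 = 6
  3^4 mod 7 = (6 * 3) mod 7 = 4
  3^5 mod 7 = (4 * 3) mod 7 = 5
  3^6 mod 7 = (5 * 3) mod 7 = 1
  3^7 mod 7 = (1 * 3) mod 7 = 3
Result: A = 3.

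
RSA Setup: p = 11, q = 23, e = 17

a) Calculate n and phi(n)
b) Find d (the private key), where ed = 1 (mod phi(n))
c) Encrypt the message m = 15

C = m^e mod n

Step 1: n = 11 * 23 = 253.
Step 2: phi(n) = (11-1)(23-1) = 10 * 22 = 220.
Step 3: Find d = 17^(-1) mod 220 = 13.
  Verify: 17 * 13 = 221 = 1 (mod 220).
Step 4: C = 15^17 mod 253 = 148.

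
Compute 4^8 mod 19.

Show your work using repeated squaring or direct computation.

Step 1: Compute 4^8 mod 19 step by step, reducing modulo 19 at each step.
  4^1 mod 19 = 4
  4^2 mod 19 = (4 * 4) mod 19 = 16
  4^3 mod 19 = (16 * 4) mod 19 = 7
  4^4 mod 19 = (7 * 4) mod 19 = 9
  4^5 mod 19 = (9 * 4) mod 19 = 17
  4^6 mod 19 = (17 * 4) mod 19 = 11
  4^7 mod 19 = (11 * 4) mod 19 = 6
  4^8 mod 19 = (6 * 4) mod 19 = 5
Step 2: Result = 5.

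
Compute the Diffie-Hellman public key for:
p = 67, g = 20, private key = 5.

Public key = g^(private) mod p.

Step 1: A = g^a mod p = 20^5 mod 67.
  20^1 mod 67 = 20
  20^2 mod 67 = (20 * 20) mod 67 = 65
  20^3 mod 67 = (65 * 20) mod 67 = 27
  20^4 mod 67 = (27 * 20) mod 67 = 4
  20^5 mod 67 = (4 * 20) mod 67 = 13
Result: A = 13.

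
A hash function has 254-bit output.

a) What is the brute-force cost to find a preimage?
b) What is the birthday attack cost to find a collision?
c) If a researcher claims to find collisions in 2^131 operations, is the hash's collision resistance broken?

Step 1: Preimage resistance requires brute-force of 2^254 operations.
Step 2: Collision resistance (birthday bound) = 2^(254/2) = 2^127.
Step 3: The claimed attack costs 2^131 operations.
Step 4: Since 2^131 >= 2^127, the claimed attack is no faster than the generic birthday attack, so this does not break collision resistance.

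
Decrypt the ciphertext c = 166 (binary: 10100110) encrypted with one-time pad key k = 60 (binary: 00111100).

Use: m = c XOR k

Step 1: XOR ciphertext with key:
  Ciphertext: 10100110
  Key:        00111100
  XOR:        10011010
Step 2: Plaintext = 10011010 = 154 in decimal.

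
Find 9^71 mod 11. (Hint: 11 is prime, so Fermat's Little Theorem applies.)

Step 1: Since 11 is prime, by Fermat's Little Theorem: 9^10 = 1 (mod 11).
Step 2: Reduce exponent: 71 mod 10 = 1.
Step 3: So 9^71 = 9^1 (mod 11).
Step 4: 9^1 mod 11 = 9.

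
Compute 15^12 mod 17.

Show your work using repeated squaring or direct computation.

Step 1: Compute 15^12 mod 17 step by step, reducing modulo 17 at each step.
  15^1 mod 17 = 15
  15^2 mod 17 = (15 * 15) mod 17 = 4
  15^3 mod 17 = (4 * 15) mod 17 = 9
  15^4 mod 17 = (9 * 15) mod 17 = 16
  15^5 mod 17 = (16 * 15) mod 17 = 2
  15^6 mod 17 = (2 * 15) mod 17 = 13
  15^7 mod 17 = (13 * 15) mod 17 = 8
  15^8 mod 17 = (8 * 15) mod 17 = 1
  15^9 mod 17 = (1 * 15) mod 17 = 15
  15^10 mod 17 = (15 * 15) mod 17 = 4
  15^11 mod 17 = (4 * 15) mod 17 = 9
  15^12 mod 17 = (9 * 15) mod 17 = 16
Step 2: Result = 16.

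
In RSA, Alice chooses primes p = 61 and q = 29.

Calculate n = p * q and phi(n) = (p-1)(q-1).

Step 1: n = p * q = 61 * 29 = 1769.
Step 2: phi(n) = (p-1)(q-1) = 60 * 28 = 1680.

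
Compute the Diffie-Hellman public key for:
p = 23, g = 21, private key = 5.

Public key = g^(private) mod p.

Step 1: A = g^a mod p = 21^5 mod 23.
  21^1 mod 23 = 21
  21^2 mod 23 = (21 * 21) mod 23 = 4
  21^3 mod 23 = (4 * 21) mod 23 = 15
  21^4 mod 23 = (15 * 21) mod 23 = 16
  21^5 mod 23 = (16 * 21) mod 23 = 14
Result: A = 14.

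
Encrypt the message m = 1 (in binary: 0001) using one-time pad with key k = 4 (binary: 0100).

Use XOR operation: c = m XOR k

Step 1: Write out the XOR operation bit by bit:
  Message: 0001
  Key:     0100
  XOR:     0101
Step 2: Convert to decimal: 0101 = 5.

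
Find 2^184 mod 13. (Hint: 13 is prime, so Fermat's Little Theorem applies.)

Step 1: Since 13 is prime, by Fermat's Little Theorem: 2^12 = 1 (mod 13).
Step 2: Reduce exponent: 184 mod 12 = 4.
Step 3: So 2^184 = 2^4 (mod 13).
Step 4: 2^4 mod 13 = 3.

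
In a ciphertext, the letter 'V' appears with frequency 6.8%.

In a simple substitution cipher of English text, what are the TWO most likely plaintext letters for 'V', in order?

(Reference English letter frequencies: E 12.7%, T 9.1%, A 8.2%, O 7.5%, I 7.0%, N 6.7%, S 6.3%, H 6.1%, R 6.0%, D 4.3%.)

Step 1: Observed frequency of 'V' is 6.8%.
Step 2: Compute distances to each reference frequency and sort:
  N (6.7%): difference = 0.1% <-- BEST
  I (7.0%): difference = 0.2% <-- RUNNER-UP
  S (6.3%): difference = 0.5%
  O (7.5%): difference = 0.7%
  H (6.1%): difference = 0.7%
Step 3: Most likely is 'N' (6.7%, diff 0.1%); second most likely is 'I' (7.0%, diff 0.2%).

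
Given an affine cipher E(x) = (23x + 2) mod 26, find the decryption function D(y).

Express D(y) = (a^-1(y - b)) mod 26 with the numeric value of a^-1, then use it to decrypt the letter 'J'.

Step 1: Find a^-1, the modular inverse of 23 mod 26.
Step 2: We need 23 * a^-1 = 1 (mod 26).
Step 3: 23 * 17 = 391 = 15 * 26 + 1, so a^-1 = 17.
Step 4: D(y) = 17(y - 2) mod 26.
Step 5: Apply to 'J' (y = 9): D(9) = 17 * (9 - 2) mod 26 = 17 * 7 mod 26 = 15 -> 'P'.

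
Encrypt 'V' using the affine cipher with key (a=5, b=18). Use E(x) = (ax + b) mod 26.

Step 1: Convert 'V' to number: x = 21.
Step 2: E(21) = (5 * 21 + 18) mod 26 = 123 mod 26 = 19.
Step 3: Convert 19 back to letter: T.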